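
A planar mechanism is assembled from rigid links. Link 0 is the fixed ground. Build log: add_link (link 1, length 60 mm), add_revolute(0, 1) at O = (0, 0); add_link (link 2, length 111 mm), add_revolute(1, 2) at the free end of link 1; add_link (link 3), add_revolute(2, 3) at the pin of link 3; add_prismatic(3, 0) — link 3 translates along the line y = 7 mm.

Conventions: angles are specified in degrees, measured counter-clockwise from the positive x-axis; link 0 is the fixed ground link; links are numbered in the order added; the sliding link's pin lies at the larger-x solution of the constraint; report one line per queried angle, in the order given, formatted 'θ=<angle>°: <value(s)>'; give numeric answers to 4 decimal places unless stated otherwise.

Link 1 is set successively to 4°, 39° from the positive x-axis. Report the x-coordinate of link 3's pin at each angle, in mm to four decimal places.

geometry: r = 60 mm, L = 111 mm, e = 7 mm
θ=4°: crank pin P = (r cos θ, r sin θ) = (59.853843, 4.185388)
θ=4°: h = r sin θ − e = 4.185388 − 7 = -2.814612
θ=4°: x = r cos θ + √(L² − h²) = 59.853843 + 110.964309 = 170.818152
θ=39°: crank pin P = (r cos θ, r sin θ) = (46.628758, 37.759223)
θ=39°: h = r sin θ − e = 37.759223 − 7 = 30.759223
θ=39°: x = r cos θ + √(L² − h²) = 46.628758 + 106.653036 = 153.281794

θ=4°: 170.8182
θ=39°: 153.2818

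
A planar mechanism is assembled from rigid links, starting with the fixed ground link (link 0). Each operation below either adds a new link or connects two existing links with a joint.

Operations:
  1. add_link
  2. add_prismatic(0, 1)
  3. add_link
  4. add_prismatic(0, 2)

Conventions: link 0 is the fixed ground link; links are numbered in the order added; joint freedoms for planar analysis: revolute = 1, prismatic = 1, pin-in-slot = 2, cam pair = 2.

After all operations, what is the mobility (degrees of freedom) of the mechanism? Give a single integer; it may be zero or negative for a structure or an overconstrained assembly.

L=1 J1=0 J2=0
add link → L=2 J1=0 J2=0
P@0,1 dof=1 J1 → L=2 J1=1 J2=0
add link → L=3 J1=1 J2=0
P@0,2 dof=1 J1 → L=3 J1=2 J2=0
M=3(L−1)−2J1−J2=3·2−2·2−0=2

M = 2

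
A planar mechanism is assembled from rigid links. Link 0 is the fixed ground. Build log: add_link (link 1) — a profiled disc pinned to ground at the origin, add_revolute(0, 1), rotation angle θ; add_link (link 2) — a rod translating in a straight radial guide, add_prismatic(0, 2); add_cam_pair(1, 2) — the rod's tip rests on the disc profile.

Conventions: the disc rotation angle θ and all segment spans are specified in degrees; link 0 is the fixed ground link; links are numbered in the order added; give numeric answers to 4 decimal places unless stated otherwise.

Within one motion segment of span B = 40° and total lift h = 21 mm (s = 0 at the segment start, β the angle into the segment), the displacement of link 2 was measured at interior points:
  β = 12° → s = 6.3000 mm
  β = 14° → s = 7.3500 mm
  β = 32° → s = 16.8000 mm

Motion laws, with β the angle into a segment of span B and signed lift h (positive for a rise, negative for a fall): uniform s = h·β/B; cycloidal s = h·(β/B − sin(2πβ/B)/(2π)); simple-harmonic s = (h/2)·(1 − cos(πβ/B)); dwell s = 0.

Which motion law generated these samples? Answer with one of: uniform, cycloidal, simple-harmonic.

candidates at β/B = r: uniform s = h·r (linear in β); cycloidal s = h·(r − sin(2πr)/(2π)); simple-harmonic s = (h/2)(1 − cos(πr))
β=12°: printed 6.3000 | uniform 6.3000, cycloidal 3.1213, simple-harmonic 4.3283
β=14°: printed 7.3500 | uniform 7.3500, cycloidal 4.6461, simple-harmonic 5.7331
β=32°: printed 16.8000 | uniform 16.8000, cycloidal 19.9787, simple-harmonic 18.9947
only one law matches every sample → uniform

uniform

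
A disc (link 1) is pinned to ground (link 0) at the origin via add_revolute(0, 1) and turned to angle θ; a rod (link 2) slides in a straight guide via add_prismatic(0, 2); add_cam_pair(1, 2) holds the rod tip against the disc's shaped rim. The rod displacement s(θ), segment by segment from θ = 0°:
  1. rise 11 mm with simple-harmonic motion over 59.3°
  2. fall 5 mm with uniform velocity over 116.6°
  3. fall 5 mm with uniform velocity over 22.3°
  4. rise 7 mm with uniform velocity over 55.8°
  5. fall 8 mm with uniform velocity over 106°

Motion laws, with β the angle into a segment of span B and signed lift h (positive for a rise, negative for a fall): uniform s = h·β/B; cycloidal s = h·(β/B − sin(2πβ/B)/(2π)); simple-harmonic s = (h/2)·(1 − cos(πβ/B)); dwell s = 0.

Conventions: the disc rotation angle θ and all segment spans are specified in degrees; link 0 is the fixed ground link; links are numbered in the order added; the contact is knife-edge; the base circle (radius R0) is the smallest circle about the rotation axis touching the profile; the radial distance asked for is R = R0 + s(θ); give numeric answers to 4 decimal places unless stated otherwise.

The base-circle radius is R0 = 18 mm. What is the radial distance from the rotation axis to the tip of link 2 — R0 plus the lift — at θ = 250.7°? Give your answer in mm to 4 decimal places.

segment 1 (0° to 59.3°, simple-harmonic, h = 11) is passed completely: s = 0.0000 + (11) = 11.0000
segment 2 (59.3° to 175.9°, uniform, h = -5) is passed completely: s = 11.0000 + (-5) = 6.0000
segment 3 (175.9° to 198.2°, uniform, h = -5) is passed completely: s = 6.0000 + (-5) = 1.0000
θ = 250.7° falls in segment 4 (198.2° to 254°, uniform, h = 7): β = 250.7 − 198.2 = 52.5°, B = 55.8°; Δs = 7·52.5/55.8 = 6.5860; s = 1.0000 + 6.5860 = 7.5860
R = R0 + s = 18 + 7.5860 = 25.5860

25.5860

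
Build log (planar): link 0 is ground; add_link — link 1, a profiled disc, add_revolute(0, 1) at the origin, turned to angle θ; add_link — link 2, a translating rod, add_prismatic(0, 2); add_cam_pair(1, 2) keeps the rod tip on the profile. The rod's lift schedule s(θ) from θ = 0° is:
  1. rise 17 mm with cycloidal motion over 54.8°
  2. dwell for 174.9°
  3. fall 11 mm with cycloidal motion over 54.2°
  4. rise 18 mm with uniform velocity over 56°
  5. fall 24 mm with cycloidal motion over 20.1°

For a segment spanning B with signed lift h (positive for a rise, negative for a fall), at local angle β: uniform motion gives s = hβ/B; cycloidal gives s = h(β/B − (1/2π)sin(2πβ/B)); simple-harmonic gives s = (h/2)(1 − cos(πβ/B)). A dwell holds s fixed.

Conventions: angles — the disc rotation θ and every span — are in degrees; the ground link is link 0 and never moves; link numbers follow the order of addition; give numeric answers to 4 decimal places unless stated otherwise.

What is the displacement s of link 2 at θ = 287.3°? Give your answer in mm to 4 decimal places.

seg 1 [0°–54.8°] cycloidal, h=17: full span → s += 17 → s = 17.0000
seg 2 [54.8°–229.7°] dwell: s stays 17.0000
seg 3 [229.7°–283.9°] cycloidal, h=-11: full span → s += -11 → s = 6.0000
seg 4 [283.9°–339.9°] uniform, h=18: θ=287.3° here. β=3.4, B=56. 18·3.4/56 = 1.0929 → s = 7.0929

7.0929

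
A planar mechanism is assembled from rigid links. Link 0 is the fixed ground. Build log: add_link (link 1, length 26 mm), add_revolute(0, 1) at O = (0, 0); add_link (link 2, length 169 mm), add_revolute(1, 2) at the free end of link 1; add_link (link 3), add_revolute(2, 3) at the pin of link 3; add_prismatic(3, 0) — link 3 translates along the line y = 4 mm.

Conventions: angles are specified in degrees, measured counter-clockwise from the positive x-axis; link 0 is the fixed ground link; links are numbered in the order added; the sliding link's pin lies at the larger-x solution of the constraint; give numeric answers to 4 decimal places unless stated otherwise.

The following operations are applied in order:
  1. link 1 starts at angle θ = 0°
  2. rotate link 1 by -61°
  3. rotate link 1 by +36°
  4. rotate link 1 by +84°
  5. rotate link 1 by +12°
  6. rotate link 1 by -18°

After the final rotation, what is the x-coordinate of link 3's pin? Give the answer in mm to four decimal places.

geometry: r = 26 mm, L = 169 mm, e = 4 mm; θ starts at 0°
rotate link 1 by -61°: θ ← 0° -61° = -61°
rotate link 1 by +36°: θ ← -61° +36° = -25°
rotate link 1 by +84°: θ ← -25° +84° = 59°
rotate link 1 by +12°: θ ← 59° +12° = 71°
rotate link 1 by -18°: θ ← 71° -18° = 53°
crank pin P = (r cos θ, r sin θ) = (15.647191, 20.764523)
h = r sin θ − e = 20.764523 − 4 = 16.764523
x = r cos θ + √(L² − h²) = 15.647191 + 168.166438 = 183.813628

183.8136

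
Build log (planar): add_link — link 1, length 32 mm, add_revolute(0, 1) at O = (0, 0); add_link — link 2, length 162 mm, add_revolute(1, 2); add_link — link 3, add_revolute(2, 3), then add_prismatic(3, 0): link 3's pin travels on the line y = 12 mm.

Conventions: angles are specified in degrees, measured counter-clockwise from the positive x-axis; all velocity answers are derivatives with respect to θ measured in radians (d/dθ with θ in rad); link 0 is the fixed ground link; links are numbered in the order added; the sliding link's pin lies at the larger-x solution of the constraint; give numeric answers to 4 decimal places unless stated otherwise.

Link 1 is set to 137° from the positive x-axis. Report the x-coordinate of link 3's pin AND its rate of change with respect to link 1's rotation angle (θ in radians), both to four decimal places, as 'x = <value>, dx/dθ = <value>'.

geometry: r = 32 mm, L = 162 mm, e = 12 mm
crank pin P = (r cos θ, r sin θ) = (-23.403318, 21.823948)
h = r sin θ − e = 21.823948 − 12 = 9.823948
x = r cos θ + √(L² − h²) = -23.403318 + 161.701855 = 138.298537
dx/dθ = −r sin θ − h·r cos θ/√(L² − h²) (θ in radians; h = 9.823948) = -20.402115

x = 138.2985, dx/dθ = -20.4021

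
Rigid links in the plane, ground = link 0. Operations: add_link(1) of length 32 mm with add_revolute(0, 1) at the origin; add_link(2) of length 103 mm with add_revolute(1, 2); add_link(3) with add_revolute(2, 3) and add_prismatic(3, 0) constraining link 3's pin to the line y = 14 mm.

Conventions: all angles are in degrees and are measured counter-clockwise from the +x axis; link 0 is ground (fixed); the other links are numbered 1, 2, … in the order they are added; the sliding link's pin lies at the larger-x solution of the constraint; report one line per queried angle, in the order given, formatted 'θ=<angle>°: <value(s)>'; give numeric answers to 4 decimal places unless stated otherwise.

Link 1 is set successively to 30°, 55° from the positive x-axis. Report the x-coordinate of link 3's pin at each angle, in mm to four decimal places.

geometry: r = 32 mm, L = 103 mm, e = 14 mm
θ=30°: crank pin P = (r cos θ, r sin θ) = (27.712813, 16.000000)
θ=30°: h = r sin θ − e = 16.000000 − 14 = 2.000000
θ=30°: x = r cos θ + √(L² − h²) = 27.712813 + 102.980581 = 130.693394
θ=55°: crank pin P = (r cos θ, r sin θ) = (18.354446, 26.212865)
θ=55°: h = r sin θ − e = 26.212865 − 14 = 12.212865
θ=55°: x = r cos θ + √(L² − h²) = 18.354446 + 102.273388 = 120.627834

θ=30°: 130.6934
θ=55°: 120.6278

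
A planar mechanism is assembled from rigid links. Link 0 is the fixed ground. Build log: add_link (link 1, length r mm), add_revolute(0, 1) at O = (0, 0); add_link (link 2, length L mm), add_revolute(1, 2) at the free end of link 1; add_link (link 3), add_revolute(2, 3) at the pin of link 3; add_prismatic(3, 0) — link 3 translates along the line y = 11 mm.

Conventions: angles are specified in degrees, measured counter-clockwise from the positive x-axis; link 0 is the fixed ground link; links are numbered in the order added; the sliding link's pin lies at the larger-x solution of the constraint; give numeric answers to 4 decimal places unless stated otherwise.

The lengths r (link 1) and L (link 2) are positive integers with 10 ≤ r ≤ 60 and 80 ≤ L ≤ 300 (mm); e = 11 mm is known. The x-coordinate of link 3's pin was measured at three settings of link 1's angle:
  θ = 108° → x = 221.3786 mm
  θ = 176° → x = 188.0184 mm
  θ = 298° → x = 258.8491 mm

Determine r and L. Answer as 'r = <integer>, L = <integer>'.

constraint per measurement: (x − r cos θ)² + (r sin θ − e)² = L²
subtracting the θ₁ and θ₂ equations cancels the r² and L² terms:
r = (x₁² − x₂²) / (2[(x₁cos θ₁ + e sin θ₁) − (x₂cos θ₂ + e sin θ₂)]) = 53.0000 → r = 53
L² = (x₁ − r cos θ₁)² + (r sin θ₁ − e)² = 58080.9861 → L = 241.0000 → L = 241
check at θ₃=298°: x = 258.8491 (printed 258.8491) ✓

r = 53, L = 241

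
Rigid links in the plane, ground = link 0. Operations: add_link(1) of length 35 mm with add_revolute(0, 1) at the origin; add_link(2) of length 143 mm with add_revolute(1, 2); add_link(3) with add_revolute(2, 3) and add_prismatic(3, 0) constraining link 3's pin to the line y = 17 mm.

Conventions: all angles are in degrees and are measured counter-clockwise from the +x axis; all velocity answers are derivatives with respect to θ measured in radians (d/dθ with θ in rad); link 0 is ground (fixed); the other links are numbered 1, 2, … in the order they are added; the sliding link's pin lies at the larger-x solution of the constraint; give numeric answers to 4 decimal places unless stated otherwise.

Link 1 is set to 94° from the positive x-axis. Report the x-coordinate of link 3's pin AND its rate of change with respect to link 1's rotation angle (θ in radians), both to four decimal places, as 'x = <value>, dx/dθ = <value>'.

geometry: r = 35 mm, L = 143 mm, e = 17 mm
crank pin P = (r cos θ, r sin θ) = (-2.441477, 34.914742)
h = r sin θ − e = 34.914742 − 17 = 17.914742
x = r cos θ + √(L² − h²) = -2.441477 + 141.873401 = 139.431925
dx/dθ = −r sin θ − h·r cos θ/√(L² − h²) (θ in radians; h = 17.914742) = -34.606450

x = 139.4319, dx/dθ = -34.6064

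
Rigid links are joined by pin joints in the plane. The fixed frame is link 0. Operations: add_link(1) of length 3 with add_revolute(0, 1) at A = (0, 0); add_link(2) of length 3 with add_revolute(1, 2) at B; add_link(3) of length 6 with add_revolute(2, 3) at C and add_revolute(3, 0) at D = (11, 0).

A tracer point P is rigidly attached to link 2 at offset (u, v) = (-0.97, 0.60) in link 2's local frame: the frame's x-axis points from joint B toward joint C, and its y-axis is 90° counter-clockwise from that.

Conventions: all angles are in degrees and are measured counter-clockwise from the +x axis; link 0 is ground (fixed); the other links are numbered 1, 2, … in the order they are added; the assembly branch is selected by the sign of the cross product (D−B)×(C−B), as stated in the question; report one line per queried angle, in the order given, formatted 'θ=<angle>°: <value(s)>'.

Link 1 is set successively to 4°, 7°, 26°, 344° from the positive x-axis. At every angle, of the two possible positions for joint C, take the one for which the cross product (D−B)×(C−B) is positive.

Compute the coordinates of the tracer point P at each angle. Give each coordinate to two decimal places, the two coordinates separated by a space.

A=(0,0), D=(11.00,0)
θ=4°: B = A + 3.00·(cos4°, sin4°) = (2.9927, 0.2093)
θ=4°: |BD| = 8.0100
θ=4°: circle(B,3.00) ∩ circle(D,6.00): a=2.3196, h=1.9024
θ=4°:   candidates: C₊=(5.3612,2.0505) cross=15.239; C₋=(5.2618,-1.7531) cross=-15.239
θ=4°:   branch + wants cross > 0 → take C=(5.3612,2.0505) (cross=15.239)
θ=4°: ex = (C−B)/|BC| = (0.7895,0.6137); ey = (-0.6137,0.7895)
θ=4°: P = B + -0.97·ex + 0.60·ey = (1.8586,0.0877)
θ=7°: B = A + 3.00·(cos7°, sin7°) = (2.9776, 0.3656)
θ=7°: |BD| = 8.0307
θ=7°: circle(B,3.00) ∩ circle(D,6.00): a=2.3343, h=1.8844
θ=7°:   candidates: C₊=(5.3953,2.1418) cross=15.133; C₋=(5.2237,-1.6231) cross=-15.133
θ=7°:   branch + wants cross > 0 → take C=(5.3953,2.1418) (cross=15.133)
θ=7°: ex = (C−B)/|BC| = (0.8059,0.5921); ey = (-0.5921,0.8059)
θ=7°: P = B + -0.97·ex + 0.60·ey = (1.8407,0.2748)
θ=26°: B = A + 3.00·(cos26°, sin26°) = (2.6964, 1.3151)
θ=26°: |BD| = 8.4071
θ=26°: circle(B,3.00) ∩ circle(D,6.00): a=2.5978, h=1.5005
θ=26°:   candidates: C₊=(5.4969,2.3908) cross=12.615; C₋=(5.0275,-0.5733) cross=-12.615
θ=26°:   branch + wants cross > 0 → take C=(5.4969,2.3908) (cross=12.615)
θ=26°: ex = (C−B)/|BC| = (0.9335,0.3586); ey = (-0.3586,0.9335)
θ=26°: P = B + -0.97·ex + 0.60·ey = (1.5757,1.5274)
θ=344°: B = A + 3.00·(cos344°, sin344°) = (2.8838, -0.8269)
θ=344°: |BD| = 8.1582
θ=344°: circle(B,3.00) ∩ circle(D,6.00): a=2.4243, h=1.7671
θ=344°:   candidates: C₊=(5.1165,1.1768) cross=14.416; C₋=(5.4748,-2.3392) cross=-14.416
θ=344°:   branch + wants cross > 0 → take C=(5.1165,1.1768) (cross=14.416)
θ=344°: ex = (C−B)/|BC| = (0.7442,0.6679); ey = (-0.6679,0.7442)
θ=344°: P = B + -0.97·ex + 0.60·ey = (1.7611,-1.0282)

θ=4°: 1.86 0.09
θ=7°: 1.84 0.27
θ=26°: 1.58 1.53
θ=344°: 1.76 -1.03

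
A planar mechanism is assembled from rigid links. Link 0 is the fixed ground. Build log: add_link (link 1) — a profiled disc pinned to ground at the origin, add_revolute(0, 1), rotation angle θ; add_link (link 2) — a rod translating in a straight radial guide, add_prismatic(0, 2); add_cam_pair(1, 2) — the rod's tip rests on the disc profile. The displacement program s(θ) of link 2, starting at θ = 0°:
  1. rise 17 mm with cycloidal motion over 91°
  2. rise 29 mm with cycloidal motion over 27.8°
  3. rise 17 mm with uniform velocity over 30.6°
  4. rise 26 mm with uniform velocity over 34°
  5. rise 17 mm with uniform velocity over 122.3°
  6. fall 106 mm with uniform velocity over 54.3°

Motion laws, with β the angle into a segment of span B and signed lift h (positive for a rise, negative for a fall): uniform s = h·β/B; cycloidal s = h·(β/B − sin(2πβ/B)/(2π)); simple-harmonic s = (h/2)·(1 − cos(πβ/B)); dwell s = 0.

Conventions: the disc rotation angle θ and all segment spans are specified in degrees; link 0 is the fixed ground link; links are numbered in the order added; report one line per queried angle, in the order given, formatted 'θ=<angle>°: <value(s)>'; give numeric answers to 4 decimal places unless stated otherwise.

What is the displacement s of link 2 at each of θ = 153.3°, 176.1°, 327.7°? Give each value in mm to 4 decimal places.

seg 1 [0°–91°] cycloidal, h=17: full span → s += 17 → s = 17.0000
seg 2 [91°–118.8°] cycloidal, h=29: full span → s += 29 → s = 46.0000
seg 3 [118.8°–149.4°] uniform, h=17: full span → s += 17 → s = 63.0000
seg 4 [149.4°–183.4°] uniform, h=26: θ=153.3° here. β=3.9, B=34. 26·3.9/34 = 2.9824 → s = 65.9824
seg 4 [149.4°–183.4°] uniform, h=26: θ=176.1° here. β=26.7, B=34. 26·26.7/34 = 20.4176 → s = 83.4176
seg 4 [149.4°–183.4°] uniform, h=26: full span → s += 26 → s = 89.0000
seg 5 [183.4°–305.7°] uniform, h=17: full span → s += 17 → s = 106.0000
seg 6 [305.7°–360°] uniform, h=-106: θ=327.7° here. β=22, B=54.3. -106·22/54.3 = -42.9466 → s = 63.0534

θ=153.3°: 65.9824
θ=176.1°: 83.4176
θ=327.7°: 63.0534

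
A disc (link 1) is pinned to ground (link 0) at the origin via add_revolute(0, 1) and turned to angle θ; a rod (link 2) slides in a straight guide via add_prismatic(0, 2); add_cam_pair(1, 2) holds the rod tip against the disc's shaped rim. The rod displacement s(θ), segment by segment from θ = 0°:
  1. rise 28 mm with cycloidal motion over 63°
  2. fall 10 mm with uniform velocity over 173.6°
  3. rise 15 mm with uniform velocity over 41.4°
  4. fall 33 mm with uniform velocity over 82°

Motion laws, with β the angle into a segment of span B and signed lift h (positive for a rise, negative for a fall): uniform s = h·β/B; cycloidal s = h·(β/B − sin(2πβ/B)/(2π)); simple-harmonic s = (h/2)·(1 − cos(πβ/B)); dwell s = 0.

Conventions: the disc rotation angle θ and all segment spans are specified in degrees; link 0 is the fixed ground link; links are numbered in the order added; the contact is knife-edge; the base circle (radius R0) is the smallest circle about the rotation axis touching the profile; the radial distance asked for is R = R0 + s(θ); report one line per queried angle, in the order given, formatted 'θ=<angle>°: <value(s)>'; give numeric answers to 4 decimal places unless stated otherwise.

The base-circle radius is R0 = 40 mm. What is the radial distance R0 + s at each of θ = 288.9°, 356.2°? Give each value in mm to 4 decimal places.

segment 1 (0° to 63°, cycloidal, h = 28) is passed completely: s = 0.0000 + (28) = 28.0000
segment 2 (63° to 236.6°, uniform, h = -10) is passed completely: s = 28.0000 + (-10) = 18.0000
segment 3 (236.6° to 278°, uniform, h = 15) is passed completely: s = 18.0000 + (15) = 33.0000
θ = 288.9° falls in segment 4 (278° to 360°, uniform, h = -33): β = 288.9 − 278 = 10.9°, B = 82°; Δs = -33·10.9/82 = -4.3866; s = 33.0000 − 4.3866 = 28.6134
θ = 356.2° falls in segment 4 (278° to 360°, uniform, h = -33): β = 356.2 − 278 = 78.2°, B = 82°; Δs = -33·78.2/82 = -31.4707; s = 33.0000 − 31.4707 = 1.5293
θ=288.9°: R = R0 + s = 40 + 28.6134 = 68.6134
θ=356.2°: R = R0 + s = 40 + 1.5293 = 41.5293

θ=288.9°: 68.6134
θ=356.2°: 41.5293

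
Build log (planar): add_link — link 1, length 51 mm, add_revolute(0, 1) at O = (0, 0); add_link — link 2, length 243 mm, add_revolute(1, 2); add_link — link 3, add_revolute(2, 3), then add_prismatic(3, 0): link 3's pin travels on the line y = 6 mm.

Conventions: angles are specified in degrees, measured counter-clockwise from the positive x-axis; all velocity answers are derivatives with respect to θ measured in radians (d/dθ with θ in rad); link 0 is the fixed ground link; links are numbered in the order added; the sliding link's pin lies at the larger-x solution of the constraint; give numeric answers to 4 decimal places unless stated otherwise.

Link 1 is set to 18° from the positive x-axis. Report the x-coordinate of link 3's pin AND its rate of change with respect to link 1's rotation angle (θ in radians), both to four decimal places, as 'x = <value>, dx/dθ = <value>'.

geometry: r = 51 mm, L = 243 mm, e = 6 mm
crank pin P = (r cos θ, r sin θ) = (48.503882, 15.759867)
h = r sin θ − e = 15.759867 − 6 = 9.759867
x = r cos θ + √(L² − h²) = 48.503882 + 242.803923 = 291.307805
dx/dθ = −r sin θ − h·r cos θ/√(L² − h²) (θ in radians; h = 9.759867) = -17.709553

x = 291.3078, dx/dθ = -17.7096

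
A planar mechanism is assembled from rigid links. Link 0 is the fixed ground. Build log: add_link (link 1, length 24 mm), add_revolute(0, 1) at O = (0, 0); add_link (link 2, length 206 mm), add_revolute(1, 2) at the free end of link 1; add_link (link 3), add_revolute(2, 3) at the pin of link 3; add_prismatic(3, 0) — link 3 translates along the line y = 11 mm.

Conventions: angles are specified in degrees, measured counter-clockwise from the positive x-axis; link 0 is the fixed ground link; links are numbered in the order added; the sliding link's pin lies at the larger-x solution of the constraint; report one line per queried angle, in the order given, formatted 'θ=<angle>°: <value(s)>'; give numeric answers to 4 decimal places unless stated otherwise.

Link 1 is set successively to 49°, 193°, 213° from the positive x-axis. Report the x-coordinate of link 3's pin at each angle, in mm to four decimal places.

geometry: r = 24 mm, L = 206 mm, e = 11 mm
θ=49°: crank pin P = (r cos θ, r sin θ) = (15.745417, 18.113030)
θ=49°: h = r sin θ − e = 18.113030 − 11 = 7.113030
θ=49°: x = r cos θ + √(L² − h²) = 15.745417 + 205.877160 = 221.622576
θ=193°: crank pin P = (r cos θ, r sin θ) = (-23.384882, -5.398825)
θ=193°: h = r sin θ − e = -5.398825 − 11 = -16.398825
θ=193°: x = r cos θ + √(L² − h²) = -23.384882 + 205.346241 = 181.961359
θ=213°: crank pin P = (r cos θ, r sin θ) = (-20.128094, -13.071337)
θ=213°: h = r sin θ − e = -13.071337 − 11 = -24.071337
θ=213°: x = r cos θ + √(L² − h²) = -20.128094 + 204.588784 = 184.460691

θ=49°: 221.6226
θ=193°: 181.9614
θ=213°: 184.4607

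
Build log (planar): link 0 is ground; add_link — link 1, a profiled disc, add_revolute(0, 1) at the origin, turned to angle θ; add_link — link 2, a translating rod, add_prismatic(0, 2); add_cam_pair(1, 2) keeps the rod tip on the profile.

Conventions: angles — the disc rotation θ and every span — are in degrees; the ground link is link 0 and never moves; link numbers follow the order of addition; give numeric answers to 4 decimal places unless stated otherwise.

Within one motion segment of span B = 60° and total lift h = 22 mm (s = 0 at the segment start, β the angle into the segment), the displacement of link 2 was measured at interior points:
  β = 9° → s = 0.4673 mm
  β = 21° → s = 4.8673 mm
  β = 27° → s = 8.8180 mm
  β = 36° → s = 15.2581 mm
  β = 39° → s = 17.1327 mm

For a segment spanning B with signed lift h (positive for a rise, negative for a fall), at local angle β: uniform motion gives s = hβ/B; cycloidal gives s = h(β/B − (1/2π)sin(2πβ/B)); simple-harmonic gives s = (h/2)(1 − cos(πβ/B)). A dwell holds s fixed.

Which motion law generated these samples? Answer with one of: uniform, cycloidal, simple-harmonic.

candidates at β/B = r: uniform s = h·r (linear in β); cycloidal s = h·(r − sin(2πr)/(2π)); simple-harmonic s = (h/2)(1 − cos(πr))
β=9°: printed 0.4673 | uniform 3.3000, cycloidal 0.4673, simple-harmonic 1.1989
β=21°: printed 4.8673 | uniform 7.7000, cycloidal 4.8673, simple-harmonic 6.0061
β=27°: printed 8.8180 | uniform 9.9000, cycloidal 8.8180, simple-harmonic 9.2792
β=36°: printed 15.2581 | uniform 13.2000, cycloidal 15.2581, simple-harmonic 14.3992
β=39°: printed 17.1327 | uniform 14.3000, cycloidal 17.1327, simple-harmonic 15.9939
only one law matches every sample → cycloidal

cycloidal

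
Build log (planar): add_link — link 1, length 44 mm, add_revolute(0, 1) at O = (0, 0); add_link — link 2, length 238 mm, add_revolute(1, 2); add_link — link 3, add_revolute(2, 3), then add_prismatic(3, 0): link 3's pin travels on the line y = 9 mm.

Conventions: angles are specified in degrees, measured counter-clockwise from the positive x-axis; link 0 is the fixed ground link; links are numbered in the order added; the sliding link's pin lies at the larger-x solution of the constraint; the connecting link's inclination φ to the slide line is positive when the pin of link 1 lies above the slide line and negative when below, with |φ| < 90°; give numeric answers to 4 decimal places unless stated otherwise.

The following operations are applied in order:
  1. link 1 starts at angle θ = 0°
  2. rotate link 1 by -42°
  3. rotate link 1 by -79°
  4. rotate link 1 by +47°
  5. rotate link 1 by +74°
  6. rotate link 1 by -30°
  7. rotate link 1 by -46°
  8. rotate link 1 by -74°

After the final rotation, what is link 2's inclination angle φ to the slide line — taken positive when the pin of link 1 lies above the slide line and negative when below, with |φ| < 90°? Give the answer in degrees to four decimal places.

geometry: r = 44 mm, L = 238 mm, e = 9 mm; θ starts at 0°
rotate link 1 by -42°: θ ← 0° -42° = -42°
rotate link 1 by -79°: θ ← -42° -79° = -121°
rotate link 1 by +47°: θ ← -121° +47° = -74°
rotate link 1 by +74°: θ ← -74° +74° = 0°
rotate link 1 by -30°: θ ← 0° -30° = -30°
rotate link 1 by -46°: θ ← -30° -46° = -76°
rotate link 1 by -74°: θ ← -76° -74° = -150°
h = r sin θ − e = -22.000000 − 9 = -31.000000
sin φ = h / L = -31.000000 / 238 = -0.13025210
φ = arcsin(-0.13025210) = -7.484160°

-7.4842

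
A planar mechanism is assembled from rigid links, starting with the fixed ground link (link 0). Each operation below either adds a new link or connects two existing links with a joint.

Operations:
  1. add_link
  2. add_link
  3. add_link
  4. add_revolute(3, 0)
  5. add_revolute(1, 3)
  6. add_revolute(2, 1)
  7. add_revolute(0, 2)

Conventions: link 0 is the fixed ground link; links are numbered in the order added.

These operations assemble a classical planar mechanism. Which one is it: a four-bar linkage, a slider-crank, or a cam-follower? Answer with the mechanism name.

links: 4 (incl. ground); joints: 4 revolute, 0 prismatic, 0 higher (cam) pair, forming one closed loop
4 links in a single 4R loop → four-bar linkage

four-bar linkage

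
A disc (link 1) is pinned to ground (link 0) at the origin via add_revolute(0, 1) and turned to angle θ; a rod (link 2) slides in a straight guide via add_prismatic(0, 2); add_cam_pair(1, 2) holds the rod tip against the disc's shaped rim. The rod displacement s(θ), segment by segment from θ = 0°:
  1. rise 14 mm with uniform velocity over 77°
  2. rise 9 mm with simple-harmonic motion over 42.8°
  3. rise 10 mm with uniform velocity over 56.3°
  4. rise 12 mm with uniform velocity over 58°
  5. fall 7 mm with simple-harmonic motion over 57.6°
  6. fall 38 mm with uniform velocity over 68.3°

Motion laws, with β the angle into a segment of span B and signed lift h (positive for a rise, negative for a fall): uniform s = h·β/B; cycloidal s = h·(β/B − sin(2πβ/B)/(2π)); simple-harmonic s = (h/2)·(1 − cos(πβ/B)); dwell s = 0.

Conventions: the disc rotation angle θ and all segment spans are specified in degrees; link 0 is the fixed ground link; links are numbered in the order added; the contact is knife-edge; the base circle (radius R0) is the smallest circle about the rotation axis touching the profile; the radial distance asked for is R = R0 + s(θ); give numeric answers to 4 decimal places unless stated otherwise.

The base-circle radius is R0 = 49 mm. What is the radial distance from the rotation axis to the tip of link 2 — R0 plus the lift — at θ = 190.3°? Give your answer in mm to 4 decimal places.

segment 1 (0° to 77°, uniform, h = 14) is passed completely: s = 0.0000 + (14) = 14.0000
segment 2 (77° to 119.8°, simple-harmonic, h = 9) is passed completely: s = 14.0000 + (9) = 23.0000
segment 3 (119.8° to 176.1°, uniform, h = 10) is passed completely: s = 23.0000 + (10) = 33.0000
θ = 190.3° falls in segment 4 (176.1° to 234.1°, uniform, h = 12): β = 190.3 − 176.1 = 14.2°, B = 58°; Δs = 12·14.2/58 = 2.9379; s = 33.0000 + 2.9379 = 35.9379
R = R0 + s = 49 + 35.9379 = 84.9379

84.9379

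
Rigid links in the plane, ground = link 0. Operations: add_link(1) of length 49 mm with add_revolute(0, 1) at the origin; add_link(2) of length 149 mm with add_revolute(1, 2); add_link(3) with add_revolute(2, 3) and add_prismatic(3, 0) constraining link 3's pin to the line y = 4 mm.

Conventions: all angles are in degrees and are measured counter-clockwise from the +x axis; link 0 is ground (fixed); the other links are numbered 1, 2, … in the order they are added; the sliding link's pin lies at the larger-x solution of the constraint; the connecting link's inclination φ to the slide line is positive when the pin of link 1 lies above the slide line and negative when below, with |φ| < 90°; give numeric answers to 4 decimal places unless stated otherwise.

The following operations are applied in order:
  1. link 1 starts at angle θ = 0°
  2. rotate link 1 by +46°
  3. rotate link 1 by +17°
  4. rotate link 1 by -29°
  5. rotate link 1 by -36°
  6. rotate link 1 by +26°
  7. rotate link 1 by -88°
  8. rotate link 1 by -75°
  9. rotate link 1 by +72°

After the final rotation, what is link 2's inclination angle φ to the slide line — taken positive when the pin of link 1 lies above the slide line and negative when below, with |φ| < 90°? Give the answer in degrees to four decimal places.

geometry: r = 49 mm, L = 149 mm, e = 4 mm; θ starts at 0°
rotate link 1 by +46°: θ ← 0° +46° = 46°
rotate link 1 by +17°: θ ← 46° +17° = 63°
rotate link 1 by -29°: θ ← 63° -29° = 34°
rotate link 1 by -36°: θ ← 34° -36° = -2°
rotate link 1 by +26°: θ ← -2° +26° = 24°
rotate link 1 by -88°: θ ← 24° -88° = -64°
rotate link 1 by -75°: θ ← -64° -75° = -139°
rotate link 1 by +72°: θ ← -139° +72° = -67°
h = r sin θ − e = -45.104738 − 4 = -49.104738
sin φ = h / L = -49.104738 / 149 = -0.32956200
φ = arcsin(-0.32956200) = -19.242193°

-19.2422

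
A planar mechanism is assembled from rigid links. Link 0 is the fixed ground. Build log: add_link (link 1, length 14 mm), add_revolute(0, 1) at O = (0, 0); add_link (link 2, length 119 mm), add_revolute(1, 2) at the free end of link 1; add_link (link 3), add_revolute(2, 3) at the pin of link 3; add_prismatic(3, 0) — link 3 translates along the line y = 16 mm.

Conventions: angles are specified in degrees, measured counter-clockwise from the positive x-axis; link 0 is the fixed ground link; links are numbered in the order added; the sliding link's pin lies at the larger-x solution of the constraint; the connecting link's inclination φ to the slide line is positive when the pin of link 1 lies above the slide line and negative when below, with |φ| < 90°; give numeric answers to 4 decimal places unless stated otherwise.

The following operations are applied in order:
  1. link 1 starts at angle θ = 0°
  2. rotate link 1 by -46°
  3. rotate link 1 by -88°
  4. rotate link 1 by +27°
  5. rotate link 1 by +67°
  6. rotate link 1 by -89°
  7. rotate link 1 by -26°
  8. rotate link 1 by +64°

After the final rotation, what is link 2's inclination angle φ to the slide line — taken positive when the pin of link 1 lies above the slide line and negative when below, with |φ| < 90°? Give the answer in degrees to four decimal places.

geometry: r = 14 mm, L = 119 mm, e = 16 mm; θ starts at 0°
rotate link 1 by -46°: θ ← 0° -46° = -46°
rotate link 1 by -88°: θ ← -46° -88° = -134°
rotate link 1 by +27°: θ ← -134° +27° = -107°
rotate link 1 by +67°: θ ← -107° +67° = -40°
rotate link 1 by -89°: θ ← -40° -89° = -129°
rotate link 1 by -26°: θ ← -129° -26° = -155°
rotate link 1 by +64°: θ ← -155° +64° = -91°
h = r sin θ − e = -13.997868 − 16 = -29.997868
sin φ = h / L = -29.997868 / 119 = -0.25208292
φ = arcsin(-0.25208292) = -14.600803°

-14.6008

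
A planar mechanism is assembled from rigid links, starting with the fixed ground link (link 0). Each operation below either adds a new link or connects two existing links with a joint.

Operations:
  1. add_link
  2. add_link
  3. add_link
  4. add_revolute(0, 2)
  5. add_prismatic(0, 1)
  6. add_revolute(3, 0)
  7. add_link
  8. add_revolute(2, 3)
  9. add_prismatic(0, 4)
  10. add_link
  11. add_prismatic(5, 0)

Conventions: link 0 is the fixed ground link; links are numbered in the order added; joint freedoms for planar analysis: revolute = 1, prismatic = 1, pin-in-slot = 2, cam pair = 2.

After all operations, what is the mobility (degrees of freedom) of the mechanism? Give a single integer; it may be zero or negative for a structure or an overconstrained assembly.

ground; <1,0,0>
#1 <2,0,0>
#2 <3,0,0>
#3 <4,0,0>
R:0↔2 J1 <4,1,0>
P:0↔1 J1 <4,2,0>
R:3↔0 J1 <4,3,0>
#4 <5,3,0>
R:2↔3 J1 <5,4,0>
P:0↔4 J1 <5,5,0>
#5 <6,5,0>
P:5↔0 J1 <6,6,0>
3×5 − 2×6 − 1×0 = 3

M = 3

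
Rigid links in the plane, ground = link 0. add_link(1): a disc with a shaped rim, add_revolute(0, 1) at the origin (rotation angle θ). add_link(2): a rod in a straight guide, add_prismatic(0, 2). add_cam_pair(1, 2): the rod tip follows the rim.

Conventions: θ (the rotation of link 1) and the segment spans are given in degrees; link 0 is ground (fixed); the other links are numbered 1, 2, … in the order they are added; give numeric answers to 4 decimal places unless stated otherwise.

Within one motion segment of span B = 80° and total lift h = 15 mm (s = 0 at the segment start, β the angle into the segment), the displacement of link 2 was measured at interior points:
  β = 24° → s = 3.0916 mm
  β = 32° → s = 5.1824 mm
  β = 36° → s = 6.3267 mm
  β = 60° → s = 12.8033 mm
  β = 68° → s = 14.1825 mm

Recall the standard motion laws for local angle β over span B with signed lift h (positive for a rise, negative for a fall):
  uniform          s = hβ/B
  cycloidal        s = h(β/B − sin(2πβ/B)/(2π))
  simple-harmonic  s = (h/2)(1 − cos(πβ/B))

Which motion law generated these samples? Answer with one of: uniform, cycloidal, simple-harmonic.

candidates at β/B = r: uniform s = h·r (linear in β); cycloidal s = h·(r − sin(2πr)/(2π)); simple-harmonic s = (h/2)(1 − cos(πr))
β=24°: printed 3.0916 | uniform 4.5000, cycloidal 2.2295, simple-harmonic 3.0916
β=32°: printed 5.1824 | uniform 6.0000, cycloidal 4.5968, simple-harmonic 5.1824
β=36°: printed 6.3267 | uniform 6.7500, cycloidal 6.0123, simple-harmonic 6.3267
β=60°: printed 12.8033 | uniform 11.2500, cycloidal 13.6373, simple-harmonic 12.8033
β=68°: printed 14.1825 | uniform 12.7500, cycloidal 14.6814, simple-harmonic 14.1825
only one law matches every sample → simple-harmonic

simple-harmonic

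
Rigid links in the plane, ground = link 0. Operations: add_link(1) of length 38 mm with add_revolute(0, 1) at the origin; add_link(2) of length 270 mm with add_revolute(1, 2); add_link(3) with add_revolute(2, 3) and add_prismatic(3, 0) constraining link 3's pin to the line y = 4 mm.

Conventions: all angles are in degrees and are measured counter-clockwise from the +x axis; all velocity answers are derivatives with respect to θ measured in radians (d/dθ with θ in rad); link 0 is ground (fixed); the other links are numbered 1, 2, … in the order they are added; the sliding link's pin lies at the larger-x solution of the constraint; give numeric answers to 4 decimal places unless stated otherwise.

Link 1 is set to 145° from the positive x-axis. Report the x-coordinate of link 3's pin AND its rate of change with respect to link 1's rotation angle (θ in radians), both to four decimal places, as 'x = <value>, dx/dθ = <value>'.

geometry: r = 38 mm, L = 270 mm, e = 4 mm
crank pin P = (r cos θ, r sin θ) = (-31.127778, 21.795905)
h = r sin θ − e = 21.795905 − 4 = 17.795905
x = r cos θ + √(L² − h²) = -31.127778 + 269.412891 = 238.285113
dx/dθ = −r sin θ − h·r cos θ/√(L² − h²) (θ in radians; h = 17.795905) = -19.739778

x = 238.2851, dx/dθ = -19.7398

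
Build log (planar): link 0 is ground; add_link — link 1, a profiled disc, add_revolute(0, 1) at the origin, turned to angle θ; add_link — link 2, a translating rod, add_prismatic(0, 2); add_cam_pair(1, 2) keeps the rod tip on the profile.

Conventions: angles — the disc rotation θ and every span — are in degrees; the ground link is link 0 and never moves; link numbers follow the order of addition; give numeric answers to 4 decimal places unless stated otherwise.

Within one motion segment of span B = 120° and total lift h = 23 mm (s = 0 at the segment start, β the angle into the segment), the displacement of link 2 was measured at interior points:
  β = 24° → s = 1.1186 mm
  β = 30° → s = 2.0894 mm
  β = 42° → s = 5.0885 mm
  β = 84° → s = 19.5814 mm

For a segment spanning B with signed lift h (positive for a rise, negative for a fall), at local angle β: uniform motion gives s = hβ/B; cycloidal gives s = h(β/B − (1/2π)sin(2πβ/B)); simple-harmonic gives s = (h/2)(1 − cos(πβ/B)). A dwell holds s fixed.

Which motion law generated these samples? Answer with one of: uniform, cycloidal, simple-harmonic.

candidates at β/B = r: uniform s = h·r (linear in β); cycloidal s = h·(r − sin(2πr)/(2π)); simple-harmonic s = (h/2)(1 − cos(πr))
β=24°: printed 1.1186 | uniform 4.6000, cycloidal 1.1186, simple-harmonic 2.1963
β=30°: printed 2.0894 | uniform 5.7500, cycloidal 2.0894, simple-harmonic 3.3683
β=42°: printed 5.0885 | uniform 8.0500, cycloidal 5.0885, simple-harmonic 6.2791
β=84°: printed 19.5814 | uniform 16.1000, cycloidal 19.5814, simple-harmonic 18.2595
only one law matches every sample → cycloidal

cycloidal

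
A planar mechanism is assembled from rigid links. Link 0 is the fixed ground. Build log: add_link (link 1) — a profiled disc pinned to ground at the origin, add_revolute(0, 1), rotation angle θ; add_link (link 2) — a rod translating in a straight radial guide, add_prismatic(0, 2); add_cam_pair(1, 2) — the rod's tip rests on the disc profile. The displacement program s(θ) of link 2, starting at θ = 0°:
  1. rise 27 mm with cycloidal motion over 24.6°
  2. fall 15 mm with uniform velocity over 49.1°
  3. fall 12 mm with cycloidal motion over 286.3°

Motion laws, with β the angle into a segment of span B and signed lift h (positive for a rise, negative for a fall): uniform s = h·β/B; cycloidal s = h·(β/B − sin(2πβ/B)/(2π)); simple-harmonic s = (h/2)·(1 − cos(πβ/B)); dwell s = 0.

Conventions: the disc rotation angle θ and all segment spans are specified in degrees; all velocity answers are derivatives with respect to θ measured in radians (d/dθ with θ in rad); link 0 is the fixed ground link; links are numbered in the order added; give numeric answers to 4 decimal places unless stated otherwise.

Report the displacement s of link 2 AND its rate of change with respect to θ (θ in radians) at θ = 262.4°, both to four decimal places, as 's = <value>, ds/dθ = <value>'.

seg 1 [0°–24.6°] cycloidal, h=27: full span → s += 27 → s = 27.0000
seg 2 [24.6°–73.7°] uniform, h=-15: full span → s += -15 → s = 12.0000
seg 3 [73.7°–360°] cycloidal, h=-12: θ=262.4° here. β=188.7, B=286.3. -12·(0.6591 − sin(2π·0.6591)/(2π)) = -9.5159 → s = 2.4841
velocity in seg [73.7°–360°] (cycloidal), θ in radians: β = 188.7° = 3.2934 rad, B = 286.3° = 4.9969 rad; ds/dθ = (h/B)(1 − cos(2πβ/B)) = ((-12)/4.9969)(1 − cos(2π·0.6591)) = -3.699748 mm/rad

s = 2.4841, ds/dθ = -3.6997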